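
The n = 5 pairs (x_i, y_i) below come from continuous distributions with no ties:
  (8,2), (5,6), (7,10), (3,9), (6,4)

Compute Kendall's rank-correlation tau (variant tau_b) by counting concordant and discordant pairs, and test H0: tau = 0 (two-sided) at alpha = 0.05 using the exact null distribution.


Step 1: Enumerate the 10 unordered pairs (i,j) with i<j and classify each by sign(x_j-x_i) * sign(y_j-y_i).
  (1,2):dx=-3,dy=+4->D; (1,3):dx=-1,dy=+8->D; (1,4):dx=-5,dy=+7->D; (1,5):dx=-2,dy=+2->D
  (2,3):dx=+2,dy=+4->C; (2,4):dx=-2,dy=+3->D; (2,5):dx=+1,dy=-2->D; (3,4):dx=-4,dy=-1->C
  (3,5):dx=-1,dy=-6->C; (4,5):dx=+3,dy=-5->D
Step 2: C = 3, D = 7, total pairs = 10.
Step 3: tau = (C - D)/(n(n-1)/2) = (3 - 7)/10 = -0.400000.
Step 4: Exact two-sided p-value (enumerate n! = 120 permutations of y under H0): p = 0.483333.
Step 5: alpha = 0.05. fail to reject H0.

tau_b = -0.4000 (C=3, D=7), p = 0.483333, fail to reject H0.


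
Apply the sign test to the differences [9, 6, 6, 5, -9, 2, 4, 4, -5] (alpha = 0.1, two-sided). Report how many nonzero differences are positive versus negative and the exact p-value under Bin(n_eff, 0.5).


Step 1: Discard zero differences. Original n = 9; n_eff = number of nonzero differences = 9.
Nonzero differences (with sign): +9, +6, +6, +5, -9, +2, +4, +4, -5
Step 2: Count signs: positive = 7, negative = 2.
Step 3: Under H0: P(positive) = 0.5, so the number of positives S ~ Bin(9, 0.5).
Step 4: Two-sided exact p-value = sum of Bin(9,0.5) probabilities at or below the observed probability = 0.179688.
Step 5: alpha = 0.1. fail to reject H0.

n_eff = 9, pos = 7, neg = 2, p = 0.179688, fail to reject H0.


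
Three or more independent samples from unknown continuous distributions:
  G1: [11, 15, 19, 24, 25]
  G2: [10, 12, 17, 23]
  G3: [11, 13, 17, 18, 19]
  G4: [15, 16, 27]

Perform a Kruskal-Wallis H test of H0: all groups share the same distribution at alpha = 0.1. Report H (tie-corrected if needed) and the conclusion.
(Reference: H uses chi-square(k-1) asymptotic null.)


Step 1: Combine all N = 17 observations and assign midranks.
sorted (value, group, rank): (10,G2,1), (11,G1,2.5), (11,G3,2.5), (12,G2,4), (13,G3,5), (15,G1,6.5), (15,G4,6.5), (16,G4,8), (17,G2,9.5), (17,G3,9.5), (18,G3,11), (19,G1,12.5), (19,G3,12.5), (23,G2,14), (24,G1,15), (25,G1,16), (27,G4,17)
Step 2: Sum ranks within each group.
R_1 = 52.5 (n_1 = 5)
R_2 = 28.5 (n_2 = 4)
R_3 = 40.5 (n_3 = 5)
R_4 = 31.5 (n_4 = 3)
Step 3: H = 12/(N(N+1)) * sum(R_i^2/n_i) - 3(N+1)
     = 12/(17*18) * (52.5^2/5 + 28.5^2/4 + 40.5^2/5 + 31.5^2/3) - 3*18
     = 0.039216 * 1413.11 - 54
     = 1.416176.
Step 4: Ties present; correction factor C = 1 - 24/(17^3 - 17) = 0.995098. Corrected H = 1.416176 / 0.995098 = 1.423153.
Step 5: Under H0, H ~ chi^2(3); p-value = 0.700117.
Step 6: alpha = 0.1. fail to reject H0.

H = 1.4232, df = 3, p = 0.700117, fail to reject H0.


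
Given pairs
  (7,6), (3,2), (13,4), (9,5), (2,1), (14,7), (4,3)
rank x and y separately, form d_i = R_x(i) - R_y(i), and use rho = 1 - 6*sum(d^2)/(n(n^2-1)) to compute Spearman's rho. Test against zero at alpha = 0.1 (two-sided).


Step 1: Rank x and y separately (midranks; no ties here).
rank(x): 7->4, 3->2, 13->6, 9->5, 2->1, 14->7, 4->3
rank(y): 6->6, 2->2, 4->4, 5->5, 1->1, 7->7, 3->3
Step 2: d_i = R_x(i) - R_y(i); compute d_i^2.
  (4-6)^2=4, (2-2)^2=0, (6-4)^2=4, (5-5)^2=0, (1-1)^2=0, (7-7)^2=0, (3-3)^2=0
sum(d^2) = 8.
Step 3: rho = 1 - 6*8 / (7*(7^2 - 1)) = 1 - 48/336 = 0.857143.
Step 4: Under H0, t = rho * sqrt((n-2)/(1-rho^2)) = 3.7210 ~ t(5).
Step 5: Two-sided p-value from the t-distribution with 5 df = 0.013697.
Step 6: alpha = 0.1. reject H0.

rho = 0.8571, p = 0.013697, reject H0 at alpha = 0.1.


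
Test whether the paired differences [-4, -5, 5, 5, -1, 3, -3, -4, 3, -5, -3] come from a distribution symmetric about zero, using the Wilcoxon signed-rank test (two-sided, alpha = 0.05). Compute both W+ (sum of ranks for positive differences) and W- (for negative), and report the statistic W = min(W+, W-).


Step 1: Drop any zero differences (none here) and take |d_i|.
|d| = [4, 5, 5, 5, 1, 3, 3, 4, 3, 5, 3]
Step 2: Midrank |d_i| (ties get averaged ranks).
ranks: |4|->6.5, |5|->9.5, |5|->9.5, |5|->9.5, |1|->1, |3|->3.5, |3|->3.5, |4|->6.5, |3|->3.5, |5|->9.5, |3|->3.5
Step 3: Attach original signs; sum ranks with positive sign and with negative sign.
W+ = 9.5 + 9.5 + 3.5 + 3.5 = 26
W- = 6.5 + 9.5 + 1 + 3.5 + 6.5 + 9.5 + 3.5 = 40
(Check: W+ + W- = 66 should equal n(n+1)/2 = 66.)
Step 4: Test statistic W = min(W+, W-) = 26.
Step 5: Ties in |d|, so use the tie-corrected normal approximation.
        E[W] = n(n+1)/4 = 11*12/4 = 33.
        Tie groups: |d|=3 (t=4), |d|=4 (t=2), |d|=5 (t=4); sum(t^3 - t) = 126.
        Var[W] = n(n+1)(2n+1)/24 - sum(t^3-t)/48 = 3036/24 - 126/48 = 123.875.
        z = (W - E[W]) / sqrt(Var[W]) = (26 - 33) / 11.1299 = -0.6289.
        Two-sided p = 2*Phi(z) = 0.529391.
Step 6: alpha = 0.05. fail to reject H0.

W+ = 26, W- = 40, W = min = 26, p = 0.529391, fail to reject H0.


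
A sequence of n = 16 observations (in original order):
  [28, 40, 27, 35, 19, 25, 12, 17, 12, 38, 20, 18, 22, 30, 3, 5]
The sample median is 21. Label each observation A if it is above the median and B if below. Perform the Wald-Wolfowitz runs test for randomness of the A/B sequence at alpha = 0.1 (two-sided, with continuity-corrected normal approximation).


Step 1: Compute median = 21; label A = above, B = below.
Labels in order: AAAABABBBABBAABB  (n_A = 8, n_B = 8)
Step 2: Count runs R = 8.
Step 3: Under H0 (random ordering), E[R] = 2*n_A*n_B/(n_A+n_B) + 1 = 2*8*8/16 + 1 = 9.0000.
        Var[R] = 2*n_A*n_B*(2*n_A*n_B - n_A - n_B) / ((n_A+n_B)^2 * (n_A+n_B-1)) = 14336/3840 = 3.7333.
        SD[R] = 1.9322.
Step 4: Continuity-corrected z = (R + 0.5 - E[R]) / SD[R] = (8 + 0.5 - 9.0000) / 1.9322 = -0.2588.
Step 5: Two-sided p-value via normal approximation = 2*(1 - Phi(|z|)) = 0.795809.
Step 6: alpha = 0.1. fail to reject H0.

R = 8, z = -0.2588, p = 0.795809, fail to reject H0.


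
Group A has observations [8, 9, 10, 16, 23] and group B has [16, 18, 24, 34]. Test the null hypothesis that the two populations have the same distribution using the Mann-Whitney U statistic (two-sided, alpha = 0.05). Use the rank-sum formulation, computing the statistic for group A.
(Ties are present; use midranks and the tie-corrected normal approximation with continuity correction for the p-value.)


Step 1: Combine and sort all 9 observations; assign midranks.
sorted (value, group): (8,X), (9,X), (10,X), (16,X), (16,Y), (18,Y), (23,X), (24,Y), (34,Y)
ranks: 8->1, 9->2, 10->3, 16->4.5, 16->4.5, 18->6, 23->7, 24->8, 34->9
Step 2: Rank sum for X: R1 = 1 + 2 + 3 + 4.5 + 7 = 17.5.
Step 3: U_X = R1 - n1(n1+1)/2 = 17.5 - 5*6/2 = 17.5 - 15 = 2.5.
       U_Y = n1*n2 - U_X = 20 - 2.5 = 17.5.
Step 4: Ties are present, so use the tie-corrected normal approximation (with continuity correction) for the p-value.
Step 5: p-value = 0.085100; compare to alpha = 0.05. fail to reject H0.

U_X = 2.5, p = 0.085100, fail to reject H0 at alpha = 0.05.


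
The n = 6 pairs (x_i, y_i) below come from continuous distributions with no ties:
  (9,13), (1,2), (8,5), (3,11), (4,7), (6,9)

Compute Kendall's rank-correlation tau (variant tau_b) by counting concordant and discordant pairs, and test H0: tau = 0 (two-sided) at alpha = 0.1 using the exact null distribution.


Step 1: Enumerate the 15 unordered pairs (i,j) with i<j and classify each by sign(x_j-x_i) * sign(y_j-y_i).
  (1,2):dx=-8,dy=-11->C; (1,3):dx=-1,dy=-8->C; (1,4):dx=-6,dy=-2->C; (1,5):dx=-5,dy=-6->C
  (1,6):dx=-3,dy=-4->C; (2,3):dx=+7,dy=+3->C; (2,4):dx=+2,dy=+9->C; (2,5):dx=+3,dy=+5->C
  (2,6):dx=+5,dy=+7->C; (3,4):dx=-5,dy=+6->D; (3,5):dx=-4,dy=+2->D; (3,6):dx=-2,dy=+4->D
  (4,5):dx=+1,dy=-4->D; (4,6):dx=+3,dy=-2->D; (5,6):dx=+2,dy=+2->C
Step 2: C = 10, D = 5, total pairs = 15.
Step 3: tau = (C - D)/(n(n-1)/2) = (10 - 5)/15 = 0.333333.
Step 4: Exact two-sided p-value (enumerate n! = 720 permutations of y under H0): p = 0.469444.
Step 5: alpha = 0.1. fail to reject H0.

tau_b = 0.3333 (C=10, D=5), p = 0.469444, fail to reject H0.


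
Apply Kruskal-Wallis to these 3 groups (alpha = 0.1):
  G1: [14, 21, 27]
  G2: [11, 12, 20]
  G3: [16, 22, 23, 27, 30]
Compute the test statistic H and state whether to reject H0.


Step 1: Combine all N = 11 observations and assign midranks.
sorted (value, group, rank): (11,G2,1), (12,G2,2), (14,G1,3), (16,G3,4), (20,G2,5), (21,G1,6), (22,G3,7), (23,G3,8), (27,G1,9.5), (27,G3,9.5), (30,G3,11)
Step 2: Sum ranks within each group.
R_1 = 18.5 (n_1 = 3)
R_2 = 8 (n_2 = 3)
R_3 = 39.5 (n_3 = 5)
Step 3: H = 12/(N(N+1)) * sum(R_i^2/n_i) - 3(N+1)
     = 12/(11*12) * (18.5^2/3 + 8^2/3 + 39.5^2/5) - 3*12
     = 0.090909 * 447.467 - 36
     = 4.678788.
Step 4: Ties present; correction factor C = 1 - 6/(11^3 - 11) = 0.995455. Corrected H = 4.678788 / 0.995455 = 4.700152.
Step 5: Under H0, H ~ chi^2(2); p-value = 0.095362.
Step 6: alpha = 0.1. reject H0.

H = 4.7002, df = 2, p = 0.095362, reject H0.


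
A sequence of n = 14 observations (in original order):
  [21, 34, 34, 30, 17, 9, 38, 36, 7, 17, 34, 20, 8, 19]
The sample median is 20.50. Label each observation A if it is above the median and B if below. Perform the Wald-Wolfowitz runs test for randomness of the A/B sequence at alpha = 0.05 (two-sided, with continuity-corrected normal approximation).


Step 1: Compute median = 20.50; label A = above, B = below.
Labels in order: AAAABBAABBABBB  (n_A = 7, n_B = 7)
Step 2: Count runs R = 6.
Step 3: Under H0 (random ordering), E[R] = 2*n_A*n_B/(n_A+n_B) + 1 = 2*7*7/14 + 1 = 8.0000.
        Var[R] = 2*n_A*n_B*(2*n_A*n_B - n_A - n_B) / ((n_A+n_B)^2 * (n_A+n_B-1)) = 8232/2548 = 3.2308.
        SD[R] = 1.7974.
Step 4: Continuity-corrected z = (R + 0.5 - E[R]) / SD[R] = (6 + 0.5 - 8.0000) / 1.7974 = -0.8345.
Step 5: Two-sided p-value via normal approximation = 2*(1 - Phi(|z|)) = 0.403986.
Step 6: alpha = 0.05. fail to reject H0.

R = 6, z = -0.8345, p = 0.403986, fail to reject H0.


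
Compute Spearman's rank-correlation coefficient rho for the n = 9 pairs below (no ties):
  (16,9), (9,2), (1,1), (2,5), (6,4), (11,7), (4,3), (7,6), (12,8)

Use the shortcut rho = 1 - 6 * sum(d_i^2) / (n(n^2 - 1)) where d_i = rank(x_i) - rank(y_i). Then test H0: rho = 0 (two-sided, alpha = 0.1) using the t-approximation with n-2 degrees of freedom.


Step 1: Rank x and y separately (midranks; no ties here).
rank(x): 16->9, 9->6, 1->1, 2->2, 6->4, 11->7, 4->3, 7->5, 12->8
rank(y): 9->9, 2->2, 1->1, 5->5, 4->4, 7->7, 3->3, 6->6, 8->8
Step 2: d_i = R_x(i) - R_y(i); compute d_i^2.
  (9-9)^2=0, (6-2)^2=16, (1-1)^2=0, (2-5)^2=9, (4-4)^2=0, (7-7)^2=0, (3-3)^2=0, (5-6)^2=1, (8-8)^2=0
sum(d^2) = 26.
Step 3: rho = 1 - 6*26 / (9*(9^2 - 1)) = 1 - 156/720 = 0.783333.
Step 4: Under H0, t = rho * sqrt((n-2)/(1-rho^2)) = 3.3341 ~ t(7).
Step 5: Two-sided p-value from the t-distribution with 7 df = 0.012520.
Step 6: alpha = 0.1. reject H0.

rho = 0.7833, p = 0.012520, reject H0 at alpha = 0.1.


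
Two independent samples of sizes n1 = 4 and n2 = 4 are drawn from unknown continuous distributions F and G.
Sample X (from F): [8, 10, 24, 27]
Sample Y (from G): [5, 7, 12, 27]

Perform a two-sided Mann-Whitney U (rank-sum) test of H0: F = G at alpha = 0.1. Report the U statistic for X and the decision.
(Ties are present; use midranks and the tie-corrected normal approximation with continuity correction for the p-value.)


Step 1: Combine and sort all 8 observations; assign midranks.
sorted (value, group): (5,Y), (7,Y), (8,X), (10,X), (12,Y), (24,X), (27,X), (27,Y)
ranks: 5->1, 7->2, 8->3, 10->4, 12->5, 24->6, 27->7.5, 27->7.5
Step 2: Rank sum for X: R1 = 3 + 4 + 6 + 7.5 = 20.5.
Step 3: U_X = R1 - n1(n1+1)/2 = 20.5 - 4*5/2 = 20.5 - 10 = 10.5.
       U_Y = n1*n2 - U_X = 16 - 10.5 = 5.5.
Step 4: Ties are present, so use the tie-corrected normal approximation (with continuity correction) for the p-value.
Step 5: p-value = 0.561363; compare to alpha = 0.1. fail to reject H0.

U_X = 10.5, p = 0.561363, fail to reject H0 at alpha = 0.1.


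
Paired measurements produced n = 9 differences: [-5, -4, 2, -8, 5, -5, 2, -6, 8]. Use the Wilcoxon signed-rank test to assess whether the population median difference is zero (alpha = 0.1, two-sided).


Step 1: Drop any zero differences (none here) and take |d_i|.
|d| = [5, 4, 2, 8, 5, 5, 2, 6, 8]
Step 2: Midrank |d_i| (ties get averaged ranks).
ranks: |5|->5, |4|->3, |2|->1.5, |8|->8.5, |5|->5, |5|->5, |2|->1.5, |6|->7, |8|->8.5
Step 3: Attach original signs; sum ranks with positive sign and with negative sign.
W+ = 1.5 + 5 + 1.5 + 8.5 = 16.5
W- = 5 + 3 + 8.5 + 5 + 7 = 28.5
(Check: W+ + W- = 45 should equal n(n+1)/2 = 45.)
Step 4: Test statistic W = min(W+, W-) = 16.5.
Step 5: Ties in |d|, so use the tie-corrected normal approximation.
        E[W] = n(n+1)/4 = 9*10/4 = 22.5.
        Tie groups: |d|=2 (t=2), |d|=5 (t=3), |d|=8 (t=2); sum(t^3 - t) = 36.
        Var[W] = n(n+1)(2n+1)/24 - sum(t^3-t)/48 = 1710/24 - 36/48 = 70.5.
        z = (W - E[W]) / sqrt(Var[W]) = (16.5 - 22.5) / 8.3964 = -0.7146.
        Two-sided p = 2*Phi(z) = 0.474863.
Step 6: alpha = 0.1. fail to reject H0.

W+ = 16.5, W- = 28.5, W = min = 16.5, p = 0.474863, fail to reject H0.


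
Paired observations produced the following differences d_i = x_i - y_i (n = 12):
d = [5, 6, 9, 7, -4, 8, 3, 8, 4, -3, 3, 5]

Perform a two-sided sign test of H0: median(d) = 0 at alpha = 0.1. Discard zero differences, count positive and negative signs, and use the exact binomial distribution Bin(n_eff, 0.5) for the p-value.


Step 1: Discard zero differences. Original n = 12; n_eff = number of nonzero differences = 12.
Nonzero differences (with sign): +5, +6, +9, +7, -4, +8, +3, +8, +4, -3, +3, +5
Step 2: Count signs: positive = 10, negative = 2.
Step 3: Under H0: P(positive) = 0.5, so the number of positives S ~ Bin(12, 0.5).
Step 4: Two-sided exact p-value = sum of Bin(12,0.5) probabilities at or below the observed probability = 0.038574.
Step 5: alpha = 0.1. reject H0.

n_eff = 12, pos = 10, neg = 2, p = 0.038574, reject H0.


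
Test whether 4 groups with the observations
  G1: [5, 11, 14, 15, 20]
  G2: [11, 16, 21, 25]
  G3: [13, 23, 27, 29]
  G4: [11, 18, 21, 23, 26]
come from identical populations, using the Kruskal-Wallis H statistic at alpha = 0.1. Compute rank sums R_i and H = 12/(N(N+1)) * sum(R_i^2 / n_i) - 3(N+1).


Step 1: Combine all N = 18 observations and assign midranks.
sorted (value, group, rank): (5,G1,1), (11,G1,3), (11,G2,3), (11,G4,3), (13,G3,5), (14,G1,6), (15,G1,7), (16,G2,8), (18,G4,9), (20,G1,10), (21,G2,11.5), (21,G4,11.5), (23,G3,13.5), (23,G4,13.5), (25,G2,15), (26,G4,16), (27,G3,17), (29,G3,18)
Step 2: Sum ranks within each group.
R_1 = 27 (n_1 = 5)
R_2 = 37.5 (n_2 = 4)
R_3 = 53.5 (n_3 = 4)
R_4 = 53 (n_4 = 5)
Step 3: H = 12/(N(N+1)) * sum(R_i^2/n_i) - 3(N+1)
     = 12/(18*19) * (27^2/5 + 37.5^2/4 + 53.5^2/4 + 53^2/5) - 3*19
     = 0.035088 * 1774.72 - 57
     = 5.271053.
Step 4: Ties present; correction factor C = 1 - 36/(18^3 - 18) = 0.993808. Corrected H = 5.271053 / 0.993808 = 5.303894.
Step 5: Under H0, H ~ chi^2(3); p-value = 0.150850.
Step 6: alpha = 0.1. fail to reject H0.

H = 5.3039, df = 3, p = 0.150850, fail to reject H0.


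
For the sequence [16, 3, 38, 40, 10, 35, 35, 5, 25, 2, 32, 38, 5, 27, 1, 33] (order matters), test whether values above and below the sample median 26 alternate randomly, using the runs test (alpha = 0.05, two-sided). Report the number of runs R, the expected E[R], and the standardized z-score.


Step 1: Compute median = 26; label A = above, B = below.
Labels in order: BBAABAABBBAABABA  (n_A = 8, n_B = 8)
Step 2: Count runs R = 10.
Step 3: Under H0 (random ordering), E[R] = 2*n_A*n_B/(n_A+n_B) + 1 = 2*8*8/16 + 1 = 9.0000.
        Var[R] = 2*n_A*n_B*(2*n_A*n_B - n_A - n_B) / ((n_A+n_B)^2 * (n_A+n_B-1)) = 14336/3840 = 3.7333.
        SD[R] = 1.9322.
Step 4: Continuity-corrected z = (R - 0.5 - E[R]) / SD[R] = (10 - 0.5 - 9.0000) / 1.9322 = 0.2588.
Step 5: Two-sided p-value via normal approximation = 2*(1 - Phi(|z|)) = 0.795809.
Step 6: alpha = 0.05. fail to reject H0.

R = 10, z = 0.2588, p = 0.795809, fail to reject H0.


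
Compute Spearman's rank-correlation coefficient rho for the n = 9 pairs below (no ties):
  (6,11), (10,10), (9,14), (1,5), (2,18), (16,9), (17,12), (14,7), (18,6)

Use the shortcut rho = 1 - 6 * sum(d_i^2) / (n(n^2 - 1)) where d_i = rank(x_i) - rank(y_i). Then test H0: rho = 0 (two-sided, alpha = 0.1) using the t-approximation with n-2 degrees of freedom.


Step 1: Rank x and y separately (midranks; no ties here).
rank(x): 6->3, 10->5, 9->4, 1->1, 2->2, 16->7, 17->8, 14->6, 18->9
rank(y): 11->6, 10->5, 14->8, 5->1, 18->9, 9->4, 12->7, 7->3, 6->2
Step 2: d_i = R_x(i) - R_y(i); compute d_i^2.
  (3-6)^2=9, (5-5)^2=0, (4-8)^2=16, (1-1)^2=0, (2-9)^2=49, (7-4)^2=9, (8-7)^2=1, (6-3)^2=9, (9-2)^2=49
sum(d^2) = 142.
Step 3: rho = 1 - 6*142 / (9*(9^2 - 1)) = 1 - 852/720 = -0.183333.
Step 4: Under H0, t = rho * sqrt((n-2)/(1-rho^2)) = -0.4934 ~ t(7).
Step 5: Two-sided p-value from the t-distribution with 7 df = 0.636820.
Step 6: alpha = 0.1. fail to reject H0.

rho = -0.1833, p = 0.636820, fail to reject H0 at alpha = 0.1.


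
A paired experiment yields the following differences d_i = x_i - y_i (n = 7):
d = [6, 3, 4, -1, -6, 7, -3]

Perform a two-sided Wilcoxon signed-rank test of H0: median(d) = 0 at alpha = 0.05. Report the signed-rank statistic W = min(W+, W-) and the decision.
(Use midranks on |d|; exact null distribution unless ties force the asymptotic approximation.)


Step 1: Drop any zero differences (none here) and take |d_i|.
|d| = [6, 3, 4, 1, 6, 7, 3]
Step 2: Midrank |d_i| (ties get averaged ranks).
ranks: |6|->5.5, |3|->2.5, |4|->4, |1|->1, |6|->5.5, |7|->7, |3|->2.5
Step 3: Attach original signs; sum ranks with positive sign and with negative sign.
W+ = 5.5 + 2.5 + 4 + 7 = 19
W- = 1 + 5.5 + 2.5 = 9
(Check: W+ + W- = 28 should equal n(n+1)/2 = 28.)
Step 4: Test statistic W = min(W+, W-) = 9.
Step 5: Ties in |d|, so use the tie-corrected normal approximation.
        E[W] = n(n+1)/4 = 7*8/4 = 14.
        Tie groups: |d|=3 (t=2), |d|=6 (t=2); sum(t^3 - t) = 12.
        Var[W] = n(n+1)(2n+1)/24 - sum(t^3-t)/48 = 840/24 - 12/48 = 34.75.
        z = (W - E[W]) / sqrt(Var[W]) = (9 - 14) / 5.8949 = -0.8482.
        Two-sided p = 2*Phi(z) = 0.396333.
Step 6: alpha = 0.05. fail to reject H0.

W+ = 19, W- = 9, W = min = 9, p = 0.396333, fail to reject H0.


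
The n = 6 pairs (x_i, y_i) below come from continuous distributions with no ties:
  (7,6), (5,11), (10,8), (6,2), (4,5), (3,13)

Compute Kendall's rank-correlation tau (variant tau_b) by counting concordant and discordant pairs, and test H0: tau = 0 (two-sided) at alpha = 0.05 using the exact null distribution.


Step 1: Enumerate the 15 unordered pairs (i,j) with i<j and classify each by sign(x_j-x_i) * sign(y_j-y_i).
  (1,2):dx=-2,dy=+5->D; (1,3):dx=+3,dy=+2->C; (1,4):dx=-1,dy=-4->C; (1,5):dx=-3,dy=-1->C
  (1,6):dx=-4,dy=+7->D; (2,3):dx=+5,dy=-3->D; (2,4):dx=+1,dy=-9->D; (2,5):dx=-1,dy=-6->C
  (2,6):dx=-2,dy=+2->D; (3,4):dx=-4,dy=-6->C; (3,5):dx=-6,dy=-3->C; (3,6):dx=-7,dy=+5->D
  (4,5):dx=-2,dy=+3->D; (4,6):dx=-3,dy=+11->D; (5,6):dx=-1,dy=+8->D
Step 2: C = 6, D = 9, total pairs = 15.
Step 3: tau = (C - D)/(n(n-1)/2) = (6 - 9)/15 = -0.200000.
Step 4: Exact two-sided p-value (enumerate n! = 720 permutations of y under H0): p = 0.719444.
Step 5: alpha = 0.05. fail to reject H0.

tau_b = -0.2000 (C=6, D=9), p = 0.719444, fail to reject H0.


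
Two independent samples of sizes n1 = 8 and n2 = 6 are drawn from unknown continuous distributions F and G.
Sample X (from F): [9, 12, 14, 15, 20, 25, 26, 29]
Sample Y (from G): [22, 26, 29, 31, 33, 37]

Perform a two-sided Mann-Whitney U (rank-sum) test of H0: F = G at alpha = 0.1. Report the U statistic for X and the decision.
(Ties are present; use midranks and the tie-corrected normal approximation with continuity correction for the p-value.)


Step 1: Combine and sort all 14 observations; assign midranks.
sorted (value, group): (9,X), (12,X), (14,X), (15,X), (20,X), (22,Y), (25,X), (26,X), (26,Y), (29,X), (29,Y), (31,Y), (33,Y), (37,Y)
ranks: 9->1, 12->2, 14->3, 15->4, 20->5, 22->6, 25->7, 26->8.5, 26->8.5, 29->10.5, 29->10.5, 31->12, 33->13, 37->14
Step 2: Rank sum for X: R1 = 1 + 2 + 3 + 4 + 5 + 7 + 8.5 + 10.5 = 41.
Step 3: U_X = R1 - n1(n1+1)/2 = 41 - 8*9/2 = 41 - 36 = 5.
       U_Y = n1*n2 - U_X = 48 - 5 = 43.
Step 4: Ties are present, so use the tie-corrected normal approximation (with continuity correction) for the p-value.
Step 5: p-value = 0.016684; compare to alpha = 0.1. reject H0.

U_X = 5, p = 0.016684, reject H0 at alpha = 0.1.


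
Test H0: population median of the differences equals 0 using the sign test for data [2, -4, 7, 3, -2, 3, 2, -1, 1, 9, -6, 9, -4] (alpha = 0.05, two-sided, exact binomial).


Step 1: Discard zero differences. Original n = 13; n_eff = number of nonzero differences = 13.
Nonzero differences (with sign): +2, -4, +7, +3, -2, +3, +2, -1, +1, +9, -6, +9, -4
Step 2: Count signs: positive = 8, negative = 5.
Step 3: Under H0: P(positive) = 0.5, so the number of positives S ~ Bin(13, 0.5).
Step 4: Two-sided exact p-value = sum of Bin(13,0.5) probabilities at or below the observed probability = 0.581055.
Step 5: alpha = 0.05. fail to reject H0.

n_eff = 13, pos = 8, neg = 5, p = 0.581055, fail to reject H0.


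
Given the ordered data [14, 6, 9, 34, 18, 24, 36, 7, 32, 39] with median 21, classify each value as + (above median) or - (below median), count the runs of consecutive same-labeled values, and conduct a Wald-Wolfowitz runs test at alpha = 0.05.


Step 1: Compute median = 21; label A = above, B = below.
Labels in order: BBBABAABAA  (n_A = 5, n_B = 5)
Step 2: Count runs R = 6.
Step 3: Under H0 (random ordering), E[R] = 2*n_A*n_B/(n_A+n_B) + 1 = 2*5*5/10 + 1 = 6.0000.
        Var[R] = 2*n_A*n_B*(2*n_A*n_B - n_A - n_B) / ((n_A+n_B)^2 * (n_A+n_B-1)) = 2000/900 = 2.2222.
        SD[R] = 1.4907.
Step 4: R = E[R], so z = 0 with no continuity correction.
Step 5: Two-sided p-value via normal approximation = 2*(1 - Phi(|z|)) = 1.000000.
Step 6: alpha = 0.05. fail to reject H0.

R = 6, z = 0.0000, p = 1.000000, fail to reject H0.


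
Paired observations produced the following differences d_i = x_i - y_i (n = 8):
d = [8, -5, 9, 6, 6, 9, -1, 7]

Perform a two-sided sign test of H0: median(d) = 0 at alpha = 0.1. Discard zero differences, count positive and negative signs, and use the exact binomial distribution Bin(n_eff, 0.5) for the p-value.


Step 1: Discard zero differences. Original n = 8; n_eff = number of nonzero differences = 8.
Nonzero differences (with sign): +8, -5, +9, +6, +6, +9, -1, +7
Step 2: Count signs: positive = 6, negative = 2.
Step 3: Under H0: P(positive) = 0.5, so the number of positives S ~ Bin(8, 0.5).
Step 4: Two-sided exact p-value = sum of Bin(8,0.5) probabilities at or below the observed probability = 0.289062.
Step 5: alpha = 0.1. fail to reject H0.

n_eff = 8, pos = 6, neg = 2, p = 0.289062, fail to reject H0.


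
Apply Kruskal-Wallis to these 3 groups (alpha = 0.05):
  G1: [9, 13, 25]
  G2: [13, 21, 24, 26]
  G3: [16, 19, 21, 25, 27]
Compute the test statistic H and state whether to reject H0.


Step 1: Combine all N = 12 observations and assign midranks.
sorted (value, group, rank): (9,G1,1), (13,G1,2.5), (13,G2,2.5), (16,G3,4), (19,G3,5), (21,G2,6.5), (21,G3,6.5), (24,G2,8), (25,G1,9.5), (25,G3,9.5), (26,G2,11), (27,G3,12)
Step 2: Sum ranks within each group.
R_1 = 13 (n_1 = 3)
R_2 = 28 (n_2 = 4)
R_3 = 37 (n_3 = 5)
Step 3: H = 12/(N(N+1)) * sum(R_i^2/n_i) - 3(N+1)
     = 12/(12*13) * (13^2/3 + 28^2/4 + 37^2/5) - 3*13
     = 0.076923 * 526.133 - 39
     = 1.471795.
Step 4: Ties present; correction factor C = 1 - 18/(12^3 - 12) = 0.989510. Corrected H = 1.471795 / 0.989510 = 1.487397.
Step 5: Under H0, H ~ chi^2(2); p-value = 0.475353.
Step 6: alpha = 0.05. fail to reject H0.

H = 1.4874, df = 2, p = 0.475353, fail to reject H0.


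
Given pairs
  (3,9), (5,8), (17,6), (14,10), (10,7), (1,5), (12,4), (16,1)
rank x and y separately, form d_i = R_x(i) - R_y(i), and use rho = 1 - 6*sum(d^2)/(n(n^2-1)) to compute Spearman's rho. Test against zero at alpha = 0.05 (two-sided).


Step 1: Rank x and y separately (midranks; no ties here).
rank(x): 3->2, 5->3, 17->8, 14->6, 10->4, 1->1, 12->5, 16->7
rank(y): 9->7, 8->6, 6->4, 10->8, 7->5, 5->3, 4->2, 1->1
Step 2: d_i = R_x(i) - R_y(i); compute d_i^2.
  (2-7)^2=25, (3-6)^2=9, (8-4)^2=16, (6-8)^2=4, (4-5)^2=1, (1-3)^2=4, (5-2)^2=9, (7-1)^2=36
sum(d^2) = 104.
Step 3: rho = 1 - 6*104 / (8*(8^2 - 1)) = 1 - 624/504 = -0.238095.
Step 4: Under H0, t = rho * sqrt((n-2)/(1-rho^2)) = -0.6005 ~ t(6).
Step 5: Two-sided p-value from the t-distribution with 6 df = 0.570156.
Step 6: alpha = 0.05. fail to reject H0.

rho = -0.2381, p = 0.570156, fail to reject H0 at alpha = 0.05.


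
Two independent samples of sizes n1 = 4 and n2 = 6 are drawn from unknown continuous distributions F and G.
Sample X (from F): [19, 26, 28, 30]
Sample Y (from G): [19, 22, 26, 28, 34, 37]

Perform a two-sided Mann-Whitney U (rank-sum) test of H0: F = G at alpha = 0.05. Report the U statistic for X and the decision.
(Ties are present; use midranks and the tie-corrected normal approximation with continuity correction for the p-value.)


Step 1: Combine and sort all 10 observations; assign midranks.
sorted (value, group): (19,X), (19,Y), (22,Y), (26,X), (26,Y), (28,X), (28,Y), (30,X), (34,Y), (37,Y)
ranks: 19->1.5, 19->1.5, 22->3, 26->4.5, 26->4.5, 28->6.5, 28->6.5, 30->8, 34->9, 37->10
Step 2: Rank sum for X: R1 = 1.5 + 4.5 + 6.5 + 8 = 20.5.
Step 3: U_X = R1 - n1(n1+1)/2 = 20.5 - 4*5/2 = 20.5 - 10 = 10.5.
       U_Y = n1*n2 - U_X = 24 - 10.5 = 13.5.
Step 4: Ties are present, so use the tie-corrected normal approximation (with continuity correction) for the p-value.
Step 5: p-value = 0.829638; compare to alpha = 0.05. fail to reject H0.

U_X = 10.5, p = 0.829638, fail to reject H0 at alpha = 0.05.


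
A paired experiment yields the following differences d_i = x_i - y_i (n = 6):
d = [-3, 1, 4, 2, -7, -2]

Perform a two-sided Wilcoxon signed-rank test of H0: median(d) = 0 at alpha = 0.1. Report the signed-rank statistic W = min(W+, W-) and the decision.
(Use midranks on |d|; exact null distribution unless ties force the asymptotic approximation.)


Step 1: Drop any zero differences (none here) and take |d_i|.
|d| = [3, 1, 4, 2, 7, 2]
Step 2: Midrank |d_i| (ties get averaged ranks).
ranks: |3|->4, |1|->1, |4|->5, |2|->2.5, |7|->6, |2|->2.5
Step 3: Attach original signs; sum ranks with positive sign and with negative sign.
W+ = 1 + 5 + 2.5 = 8.5
W- = 4 + 6 + 2.5 = 12.5
(Check: W+ + W- = 21 should equal n(n+1)/2 = 21.)
Step 4: Test statistic W = min(W+, W-) = 8.5.
Step 5: Ties in |d|, so use the tie-corrected normal approximation.
        E[W] = n(n+1)/4 = 6*7/4 = 10.5.
        Tie groups: |d|=2 (t=2); sum(t^3 - t) = 6.
        Var[W] = n(n+1)(2n+1)/24 - sum(t^3-t)/48 = 546/24 - 6/48 = 22.625.
        z = (W - E[W]) / sqrt(Var[W]) = (8.5 - 10.5) / 4.7566 = -0.4205.
        Two-sided p = 2*Phi(z) = 0.674142.
Step 6: alpha = 0.1. fail to reject H0.

W+ = 8.5, W- = 12.5, W = min = 8.5, p = 0.674142, fail to reject H0.


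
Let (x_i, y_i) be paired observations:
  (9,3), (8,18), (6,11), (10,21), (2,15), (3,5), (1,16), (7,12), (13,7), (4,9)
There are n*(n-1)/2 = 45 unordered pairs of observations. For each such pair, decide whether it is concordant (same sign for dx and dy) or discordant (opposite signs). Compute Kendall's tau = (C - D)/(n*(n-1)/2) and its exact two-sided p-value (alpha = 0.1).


Step 1: Enumerate the 45 unordered pairs (i,j) with i<j and classify each by sign(x_j-x_i) * sign(y_j-y_i).
  (1,2):dx=-1,dy=+15->D; (1,3):dx=-3,dy=+8->D; (1,4):dx=+1,dy=+18->C; (1,5):dx=-7,dy=+12->D
  (1,6):dx=-6,dy=+2->D; (1,7):dx=-8,dy=+13->D; (1,8):dx=-2,dy=+9->D; (1,9):dx=+4,dy=+4->C
  (1,10):dx=-5,dy=+6->D; (2,3):dx=-2,dy=-7->C; (2,4):dx=+2,dy=+3->C; (2,5):dx=-6,dy=-3->C
  (2,6):dx=-5,dy=-13->C; (2,7):dx=-7,dy=-2->C; (2,8):dx=-1,dy=-6->C; (2,9):dx=+5,dy=-11->D
  (2,10):dx=-4,dy=-9->C; (3,4):dx=+4,dy=+10->C; (3,5):dx=-4,dy=+4->D; (3,6):dx=-3,dy=-6->C
  (3,7):dx=-5,dy=+5->D; (3,8):dx=+1,dy=+1->C; (3,9):dx=+7,dy=-4->D; (3,10):dx=-2,dy=-2->C
  (4,5):dx=-8,dy=-6->C; (4,6):dx=-7,dy=-16->C; (4,7):dx=-9,dy=-5->C; (4,8):dx=-3,dy=-9->C
  (4,9):dx=+3,dy=-14->D; (4,10):dx=-6,dy=-12->C; (5,6):dx=+1,dy=-10->D; (5,7):dx=-1,dy=+1->D
  (5,8):dx=+5,dy=-3->D; (5,9):dx=+11,dy=-8->D; (5,10):dx=+2,dy=-6->D; (6,7):dx=-2,dy=+11->D
  (6,8):dx=+4,dy=+7->C; (6,9):dx=+10,dy=+2->C; (6,10):dx=+1,dy=+4->C; (7,8):dx=+6,dy=-4->D
  (7,9):dx=+12,dy=-9->D; (7,10):dx=+3,dy=-7->D; (8,9):dx=+6,dy=-5->D; (8,10):dx=-3,dy=-3->C
  (9,10):dx=-9,dy=+2->D
Step 2: C = 22, D = 23, total pairs = 45.
Step 3: tau = (C - D)/(n(n-1)/2) = (22 - 23)/45 = -0.022222.
Step 4: Exact two-sided p-value (enumerate n! = 3628800 permutations of y under H0): p = 1.000000.
Step 5: alpha = 0.1. fail to reject H0.

tau_b = -0.0222 (C=22, D=23), p = 1.000000, fail to reject H0.


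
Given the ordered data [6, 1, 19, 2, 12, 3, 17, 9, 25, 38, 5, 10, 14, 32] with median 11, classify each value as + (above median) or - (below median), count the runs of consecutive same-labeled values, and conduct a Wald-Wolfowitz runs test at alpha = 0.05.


Step 1: Compute median = 11; label A = above, B = below.
Labels in order: BBABABABAABBAA  (n_A = 7, n_B = 7)
Step 2: Count runs R = 10.
Step 3: Under H0 (random ordering), E[R] = 2*n_A*n_B/(n_A+n_B) + 1 = 2*7*7/14 + 1 = 8.0000.
        Var[R] = 2*n_A*n_B*(2*n_A*n_B - n_A - n_B) / ((n_A+n_B)^2 * (n_A+n_B-1)) = 8232/2548 = 3.2308.
        SD[R] = 1.7974.
Step 4: Continuity-corrected z = (R - 0.5 - E[R]) / SD[R] = (10 - 0.5 - 8.0000) / 1.7974 = 0.8345.
Step 5: Two-sided p-value via normal approximation = 2*(1 - Phi(|z|)) = 0.403986.
Step 6: alpha = 0.05. fail to reject H0.

R = 10, z = 0.8345, p = 0.403986, fail to reject H0.


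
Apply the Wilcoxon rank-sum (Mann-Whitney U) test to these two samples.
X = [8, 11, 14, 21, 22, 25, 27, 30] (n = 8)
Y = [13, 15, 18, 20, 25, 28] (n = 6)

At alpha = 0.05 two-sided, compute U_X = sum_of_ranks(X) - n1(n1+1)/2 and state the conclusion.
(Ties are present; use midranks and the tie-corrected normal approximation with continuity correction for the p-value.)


Step 1: Combine and sort all 14 observations; assign midranks.
sorted (value, group): (8,X), (11,X), (13,Y), (14,X), (15,Y), (18,Y), (20,Y), (21,X), (22,X), (25,X), (25,Y), (27,X), (28,Y), (30,X)
ranks: 8->1, 11->2, 13->3, 14->4, 15->5, 18->6, 20->7, 21->8, 22->9, 25->10.5, 25->10.5, 27->12, 28->13, 30->14
Step 2: Rank sum for X: R1 = 1 + 2 + 4 + 8 + 9 + 10.5 + 12 + 14 = 60.5.
Step 3: U_X = R1 - n1(n1+1)/2 = 60.5 - 8*9/2 = 60.5 - 36 = 24.5.
       U_Y = n1*n2 - U_X = 48 - 24.5 = 23.5.
Step 4: Ties are present, so use the tie-corrected normal approximation (with continuity correction) for the p-value.
Step 5: p-value = 1.000000; compare to alpha = 0.05. fail to reject H0.

U_X = 24.5, p = 1.000000, fail to reject H0 at alpha = 0.05.


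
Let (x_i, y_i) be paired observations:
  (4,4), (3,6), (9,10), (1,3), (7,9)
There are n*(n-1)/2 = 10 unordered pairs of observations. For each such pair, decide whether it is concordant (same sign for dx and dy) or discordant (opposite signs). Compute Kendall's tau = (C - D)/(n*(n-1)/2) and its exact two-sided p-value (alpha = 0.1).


Step 1: Enumerate the 10 unordered pairs (i,j) with i<j and classify each by sign(x_j-x_i) * sign(y_j-y_i).
  (1,2):dx=-1,dy=+2->D; (1,3):dx=+5,dy=+6->C; (1,4):dx=-3,dy=-1->C; (1,5):dx=+3,dy=+5->C
  (2,3):dx=+6,dy=+4->C; (2,4):dx=-2,dy=-3->C; (2,5):dx=+4,dy=+3->C; (3,4):dx=-8,dy=-7->C
  (3,5):dx=-2,dy=-1->C; (4,5):dx=+6,dy=+6->C
Step 2: C = 9, D = 1, total pairs = 10.
Step 3: tau = (C - D)/(n(n-1)/2) = (9 - 1)/10 = 0.800000.
Step 4: Exact two-sided p-value (enumerate n! = 120 permutations of y under H0): p = 0.083333.
Step 5: alpha = 0.1. reject H0.

tau_b = 0.8000 (C=9, D=1), p = 0.083333, reject H0.


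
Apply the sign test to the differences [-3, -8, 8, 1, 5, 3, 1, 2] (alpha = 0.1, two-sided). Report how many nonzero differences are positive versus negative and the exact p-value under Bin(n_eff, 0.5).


Step 1: Discard zero differences. Original n = 8; n_eff = number of nonzero differences = 8.
Nonzero differences (with sign): -3, -8, +8, +1, +5, +3, +1, +2
Step 2: Count signs: positive = 6, negative = 2.
Step 3: Under H0: P(positive) = 0.5, so the number of positives S ~ Bin(8, 0.5).
Step 4: Two-sided exact p-value = sum of Bin(8,0.5) probabilities at or below the observed probability = 0.289062.
Step 5: alpha = 0.1. fail to reject H0.

n_eff = 8, pos = 6, neg = 2, p = 0.289062, fail to reject H0.


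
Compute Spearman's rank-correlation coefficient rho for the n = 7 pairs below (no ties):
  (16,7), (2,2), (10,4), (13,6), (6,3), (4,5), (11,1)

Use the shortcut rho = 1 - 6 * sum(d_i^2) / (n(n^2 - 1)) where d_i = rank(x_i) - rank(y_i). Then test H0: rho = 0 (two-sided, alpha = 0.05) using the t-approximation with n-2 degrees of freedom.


Step 1: Rank x and y separately (midranks; no ties here).
rank(x): 16->7, 2->1, 10->4, 13->6, 6->3, 4->2, 11->5
rank(y): 7->7, 2->2, 4->4, 6->6, 3->3, 5->5, 1->1
Step 2: d_i = R_x(i) - R_y(i); compute d_i^2.
  (7-7)^2=0, (1-2)^2=1, (4-4)^2=0, (6-6)^2=0, (3-3)^2=0, (2-5)^2=9, (5-1)^2=16
sum(d^2) = 26.
Step 3: rho = 1 - 6*26 / (7*(7^2 - 1)) = 1 - 156/336 = 0.535714.
Step 4: Under H0, t = rho * sqrt((n-2)/(1-rho^2)) = 1.4186 ~ t(5).
Step 5: Two-sided p-value from the t-distribution with 5 df = 0.215217.
Step 6: alpha = 0.05. fail to reject H0.

rho = 0.5357, p = 0.215217, fail to reject H0 at alpha = 0.05.


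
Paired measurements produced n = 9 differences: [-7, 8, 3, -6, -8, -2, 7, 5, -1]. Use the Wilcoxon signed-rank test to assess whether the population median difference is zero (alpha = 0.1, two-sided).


Step 1: Drop any zero differences (none here) and take |d_i|.
|d| = [7, 8, 3, 6, 8, 2, 7, 5, 1]
Step 2: Midrank |d_i| (ties get averaged ranks).
ranks: |7|->6.5, |8|->8.5, |3|->3, |6|->5, |8|->8.5, |2|->2, |7|->6.5, |5|->4, |1|->1
Step 3: Attach original signs; sum ranks with positive sign and with negative sign.
W+ = 8.5 + 3 + 6.5 + 4 = 22
W- = 6.5 + 5 + 8.5 + 2 + 1 = 23
(Check: W+ + W- = 45 should equal n(n+1)/2 = 45.)
Step 4: Test statistic W = min(W+, W-) = 22.
Step 5: Ties in |d|, so use the tie-corrected normal approximation.
        E[W] = n(n+1)/4 = 9*10/4 = 22.5.
        Tie groups: |d|=7 (t=2), |d|=8 (t=2); sum(t^3 - t) = 12.
        Var[W] = n(n+1)(2n+1)/24 - sum(t^3-t)/48 = 1710/24 - 12/48 = 71.
        z = (W - E[W]) / sqrt(Var[W]) = (22 - 22.5) / 8.4261 = -0.0593.
        Two-sided p = 2*Phi(z) = 0.952682.
Step 6: alpha = 0.1. fail to reject H0.

W+ = 22, W- = 23, W = min = 22, p = 0.952682, fail to reject H0.


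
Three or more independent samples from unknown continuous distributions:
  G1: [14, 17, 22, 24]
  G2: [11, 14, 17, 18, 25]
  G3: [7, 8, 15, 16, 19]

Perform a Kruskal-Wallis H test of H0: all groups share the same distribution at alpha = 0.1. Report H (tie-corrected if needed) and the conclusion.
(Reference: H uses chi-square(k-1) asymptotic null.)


Step 1: Combine all N = 14 observations and assign midranks.
sorted (value, group, rank): (7,G3,1), (8,G3,2), (11,G2,3), (14,G1,4.5), (14,G2,4.5), (15,G3,6), (16,G3,7), (17,G1,8.5), (17,G2,8.5), (18,G2,10), (19,G3,11), (22,G1,12), (24,G1,13), (25,G2,14)
Step 2: Sum ranks within each group.
R_1 = 38 (n_1 = 4)
R_2 = 40 (n_2 = 5)
R_3 = 27 (n_3 = 5)
Step 3: H = 12/(N(N+1)) * sum(R_i^2/n_i) - 3(N+1)
     = 12/(14*15) * (38^2/4 + 40^2/5 + 27^2/5) - 3*15
     = 0.057143 * 826.8 - 45
     = 2.245714.
Step 4: Ties present; correction factor C = 1 - 12/(14^3 - 14) = 0.995604. Corrected H = 2.245714 / 0.995604 = 2.255629.
Step 5: Under H0, H ~ chi^2(2); p-value = 0.323740.
Step 6: alpha = 0.1. fail to reject H0.

H = 2.2556, df = 2, p = 0.323740, fail to reject H0.


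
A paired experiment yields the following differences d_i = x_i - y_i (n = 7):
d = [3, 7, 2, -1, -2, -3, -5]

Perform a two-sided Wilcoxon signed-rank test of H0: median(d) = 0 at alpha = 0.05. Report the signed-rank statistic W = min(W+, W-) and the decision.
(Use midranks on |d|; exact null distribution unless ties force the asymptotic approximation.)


Step 1: Drop any zero differences (none here) and take |d_i|.
|d| = [3, 7, 2, 1, 2, 3, 5]
Step 2: Midrank |d_i| (ties get averaged ranks).
ranks: |3|->4.5, |7|->7, |2|->2.5, |1|->1, |2|->2.5, |3|->4.5, |5|->6
Step 3: Attach original signs; sum ranks with positive sign and with negative sign.
W+ = 4.5 + 7 + 2.5 = 14
W- = 1 + 2.5 + 4.5 + 6 = 14
(Check: W+ + W- = 28 should equal n(n+1)/2 = 28.)
Step 4: Test statistic W = min(W+, W-) = 14.
Step 5: Ties in |d|, so use the tie-corrected normal approximation.
        E[W] = n(n+1)/4 = 7*8/4 = 14.
        Tie groups: |d|=2 (t=2), |d|=3 (t=2); sum(t^3 - t) = 12.
        Var[W] = n(n+1)(2n+1)/24 - sum(t^3-t)/48 = 840/24 - 12/48 = 34.75.
        z = (W - E[W]) / sqrt(Var[W]) = (14 - 14) / 5.8949 = 0.0000.
        Two-sided p = 2*Phi(z) = 1.000000.
Step 6: alpha = 0.05. fail to reject H0.

W+ = 14, W- = 14, W = min = 14, p = 1.000000, fail to reject H0.


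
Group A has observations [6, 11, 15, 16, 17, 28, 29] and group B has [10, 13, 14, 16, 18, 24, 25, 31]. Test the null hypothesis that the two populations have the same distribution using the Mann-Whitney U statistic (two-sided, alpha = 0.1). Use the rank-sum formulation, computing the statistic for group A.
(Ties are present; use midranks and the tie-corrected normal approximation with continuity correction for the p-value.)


Step 1: Combine and sort all 15 observations; assign midranks.
sorted (value, group): (6,X), (10,Y), (11,X), (13,Y), (14,Y), (15,X), (16,X), (16,Y), (17,X), (18,Y), (24,Y), (25,Y), (28,X), (29,X), (31,Y)
ranks: 6->1, 10->2, 11->3, 13->4, 14->5, 15->6, 16->7.5, 16->7.5, 17->9, 18->10, 24->11, 25->12, 28->13, 29->14, 31->15
Step 2: Rank sum for X: R1 = 1 + 3 + 6 + 7.5 + 9 + 13 + 14 = 53.5.
Step 3: U_X = R1 - n1(n1+1)/2 = 53.5 - 7*8/2 = 53.5 - 28 = 25.5.
       U_Y = n1*n2 - U_X = 56 - 25.5 = 30.5.
Step 4: Ties are present, so use the tie-corrected normal approximation (with continuity correction) for the p-value.
Step 5: p-value = 0.816801; compare to alpha = 0.1. fail to reject H0.

U_X = 25.5, p = 0.816801, fail to reject H0 at alpha = 0.1.


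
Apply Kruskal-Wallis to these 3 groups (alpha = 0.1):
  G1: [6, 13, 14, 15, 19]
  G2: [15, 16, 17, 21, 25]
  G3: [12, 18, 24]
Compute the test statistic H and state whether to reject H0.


Step 1: Combine all N = 13 observations and assign midranks.
sorted (value, group, rank): (6,G1,1), (12,G3,2), (13,G1,3), (14,G1,4), (15,G1,5.5), (15,G2,5.5), (16,G2,7), (17,G2,8), (18,G3,9), (19,G1,10), (21,G2,11), (24,G3,12), (25,G2,13)
Step 2: Sum ranks within each group.
R_1 = 23.5 (n_1 = 5)
R_2 = 44.5 (n_2 = 5)
R_3 = 23 (n_3 = 3)
Step 3: H = 12/(N(N+1)) * sum(R_i^2/n_i) - 3(N+1)
     = 12/(13*14) * (23.5^2/5 + 44.5^2/5 + 23^2/3) - 3*14
     = 0.065934 * 682.833 - 42
     = 3.021978.
Step 4: Ties present; correction factor C = 1 - 6/(13^3 - 13) = 0.997253. Corrected H = 3.021978 / 0.997253 = 3.030303.
Step 5: Under H0, H ~ chi^2(2); p-value = 0.219775.
Step 6: alpha = 0.1. fail to reject H0.

H = 3.0303, df = 2, p = 0.219775, fail to reject H0.


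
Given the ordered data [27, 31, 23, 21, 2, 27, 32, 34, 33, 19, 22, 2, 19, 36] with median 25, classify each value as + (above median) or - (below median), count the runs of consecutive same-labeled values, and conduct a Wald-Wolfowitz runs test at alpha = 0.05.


Step 1: Compute median = 25; label A = above, B = below.
Labels in order: AABBBAAAABBBBA  (n_A = 7, n_B = 7)
Step 2: Count runs R = 5.
Step 3: Under H0 (random ordering), E[R] = 2*n_A*n_B/(n_A+n_B) + 1 = 2*7*7/14 + 1 = 8.0000.
        Var[R] = 2*n_A*n_B*(2*n_A*n_B - n_A - n_B) / ((n_A+n_B)^2 * (n_A+n_B-1)) = 8232/2548 = 3.2308.
        SD[R] = 1.7974.
Step 4: Continuity-corrected z = (R + 0.5 - E[R]) / SD[R] = (5 + 0.5 - 8.0000) / 1.7974 = -1.3909.
Step 5: Two-sided p-value via normal approximation = 2*(1 - Phi(|z|)) = 0.164264.
Step 6: alpha = 0.05. fail to reject H0.

R = 5, z = -1.3909, p = 0.164264, fail to reject H0.


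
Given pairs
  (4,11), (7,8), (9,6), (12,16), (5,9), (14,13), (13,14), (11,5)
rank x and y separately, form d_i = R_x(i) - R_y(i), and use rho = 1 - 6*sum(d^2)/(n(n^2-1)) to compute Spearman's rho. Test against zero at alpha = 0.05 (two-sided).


Step 1: Rank x and y separately (midranks; no ties here).
rank(x): 4->1, 7->3, 9->4, 12->6, 5->2, 14->8, 13->7, 11->5
rank(y): 11->5, 8->3, 6->2, 16->8, 9->4, 13->6, 14->7, 5->1
Step 2: d_i = R_x(i) - R_y(i); compute d_i^2.
  (1-5)^2=16, (3-3)^2=0, (4-2)^2=4, (6-8)^2=4, (2-4)^2=4, (8-6)^2=4, (7-7)^2=0, (5-1)^2=16
sum(d^2) = 48.
Step 3: rho = 1 - 6*48 / (8*(8^2 - 1)) = 1 - 288/504 = 0.428571.
Step 4: Under H0, t = rho * sqrt((n-2)/(1-rho^2)) = 1.1619 ~ t(6).
Step 5: Two-sided p-value from the t-distribution with 6 df = 0.289403.
Step 6: alpha = 0.05. fail to reject H0.

rho = 0.4286, p = 0.289403, fail to reject H0 at alpha = 0.05.
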